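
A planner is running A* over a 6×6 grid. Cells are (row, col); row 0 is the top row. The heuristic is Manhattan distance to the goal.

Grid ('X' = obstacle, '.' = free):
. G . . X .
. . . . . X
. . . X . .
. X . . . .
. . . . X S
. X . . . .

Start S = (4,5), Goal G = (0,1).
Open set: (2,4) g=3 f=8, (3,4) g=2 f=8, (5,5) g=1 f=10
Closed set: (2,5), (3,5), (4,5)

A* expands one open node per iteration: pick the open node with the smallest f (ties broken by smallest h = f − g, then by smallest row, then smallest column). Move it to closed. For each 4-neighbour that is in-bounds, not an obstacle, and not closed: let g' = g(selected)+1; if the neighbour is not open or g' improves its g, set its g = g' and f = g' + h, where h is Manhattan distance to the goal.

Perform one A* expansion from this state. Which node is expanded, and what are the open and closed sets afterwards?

expanded=(2,4); open=[(1,4) g=4 f=8, (3,4) g=2 f=8, (5,5) g=1 f=10]; closed=[(2,4), (2,5), (3,5), (4,5)]

step 1: expand (2,4) (f=8, h=5) → closed; open now [(1,4) g=4 f=8, (3,4) g=2 f=8, (5,5) g=1 f=10]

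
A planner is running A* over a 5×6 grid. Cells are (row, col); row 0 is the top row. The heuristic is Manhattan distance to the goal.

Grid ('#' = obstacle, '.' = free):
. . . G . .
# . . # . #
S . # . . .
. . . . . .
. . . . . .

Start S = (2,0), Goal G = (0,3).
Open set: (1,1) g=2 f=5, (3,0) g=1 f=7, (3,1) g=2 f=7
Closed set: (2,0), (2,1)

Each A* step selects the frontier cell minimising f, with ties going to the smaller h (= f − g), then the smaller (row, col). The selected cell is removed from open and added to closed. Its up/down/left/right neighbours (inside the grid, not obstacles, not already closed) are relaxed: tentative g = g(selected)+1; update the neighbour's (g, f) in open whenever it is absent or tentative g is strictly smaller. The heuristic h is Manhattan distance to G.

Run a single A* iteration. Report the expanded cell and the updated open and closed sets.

step 1: expand (1,1) (f=5, h=3) → closed; open now [(0,1) g=3 f=5, (1,2) g=3 f=5, (3,0) g=1 f=7, (3,1) g=2 f=7]

expanded=(1,1); open=[(0,1) g=3 f=5, (1,2) g=3 f=5, (3,0) g=1 f=7, (3,1) g=2 f=7]; closed=[(1,1), (2,0), (2,1)]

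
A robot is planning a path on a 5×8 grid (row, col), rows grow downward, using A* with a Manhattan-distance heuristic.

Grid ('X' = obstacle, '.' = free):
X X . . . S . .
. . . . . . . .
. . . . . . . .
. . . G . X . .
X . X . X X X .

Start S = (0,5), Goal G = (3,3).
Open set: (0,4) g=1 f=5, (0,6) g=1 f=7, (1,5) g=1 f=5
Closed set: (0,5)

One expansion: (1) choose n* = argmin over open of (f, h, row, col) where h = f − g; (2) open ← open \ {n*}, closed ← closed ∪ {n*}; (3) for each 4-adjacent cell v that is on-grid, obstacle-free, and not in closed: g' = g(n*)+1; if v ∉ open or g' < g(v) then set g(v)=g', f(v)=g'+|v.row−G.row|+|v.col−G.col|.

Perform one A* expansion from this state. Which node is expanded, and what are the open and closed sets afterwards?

step 1: expand (0,4) (f=5, h=4) → closed; open now [(0,3) g=2 f=5, (0,6) g=1 f=7, (1,4) g=2 f=5, (1,5) g=1 f=5]

expanded=(0,4); open=[(0,3) g=2 f=5, (0,6) g=1 f=7, (1,4) g=2 f=5, (1,5) g=1 f=5]; closed=[(0,4), (0,5)]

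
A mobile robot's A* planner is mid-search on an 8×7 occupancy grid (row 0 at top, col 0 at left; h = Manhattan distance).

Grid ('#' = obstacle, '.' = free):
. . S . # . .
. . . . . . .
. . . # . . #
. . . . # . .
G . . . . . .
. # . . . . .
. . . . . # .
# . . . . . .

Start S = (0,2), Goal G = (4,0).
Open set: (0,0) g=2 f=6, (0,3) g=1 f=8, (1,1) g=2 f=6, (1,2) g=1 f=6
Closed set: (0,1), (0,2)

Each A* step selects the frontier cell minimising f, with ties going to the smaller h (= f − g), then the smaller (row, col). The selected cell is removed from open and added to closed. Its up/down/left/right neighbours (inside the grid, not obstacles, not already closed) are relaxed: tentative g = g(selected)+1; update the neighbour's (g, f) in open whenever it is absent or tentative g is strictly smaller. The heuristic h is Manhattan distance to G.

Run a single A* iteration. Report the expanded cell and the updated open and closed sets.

expanded=(0,0); open=[(0,3) g=1 f=8, (1,0) g=3 f=6, (1,1) g=2 f=6, (1,2) g=1 f=6]; closed=[(0,0), (0,1), (0,2)]

step 1: expand (0,0) (f=6, h=4) → closed; open now [(0,3) g=1 f=8, (1,0) g=3 f=6, (1,1) g=2 f=6, (1,2) g=1 f=6]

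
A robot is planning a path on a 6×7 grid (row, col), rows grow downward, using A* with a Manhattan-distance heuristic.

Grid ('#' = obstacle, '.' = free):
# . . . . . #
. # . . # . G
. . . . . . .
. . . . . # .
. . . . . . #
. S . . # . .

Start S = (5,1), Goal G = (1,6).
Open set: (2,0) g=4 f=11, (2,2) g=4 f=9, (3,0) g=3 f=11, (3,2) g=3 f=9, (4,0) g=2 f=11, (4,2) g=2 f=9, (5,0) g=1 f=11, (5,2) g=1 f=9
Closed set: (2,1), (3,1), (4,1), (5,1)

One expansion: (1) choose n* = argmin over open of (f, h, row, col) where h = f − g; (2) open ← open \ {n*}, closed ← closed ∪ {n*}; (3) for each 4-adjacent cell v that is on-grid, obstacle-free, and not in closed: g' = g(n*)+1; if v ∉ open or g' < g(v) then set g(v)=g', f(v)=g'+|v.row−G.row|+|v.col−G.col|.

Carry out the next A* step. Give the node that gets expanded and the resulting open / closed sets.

step 1: expand (2,2) (f=9, h=5) → closed; open now [(1,2) g=5 f=9, (2,0) g=4 f=11, (2,3) g=5 f=9, (3,0) g=3 f=11, (3,2) g=3 f=9, (4,0) g=2 f=11, (4,2) g=2 f=9, (5,0) g=1 f=11, (5,2) g=1 f=9]

expanded=(2,2); open=[(1,2) g=5 f=9, (2,0) g=4 f=11, (2,3) g=5 f=9, (3,0) g=3 f=11, (3,2) g=3 f=9, (4,0) g=2 f=11, (4,2) g=2 f=9, (5,0) g=1 f=11, (5,2) g=1 f=9]; closed=[(2,1), (2,2), (3,1), (4,1), (5,1)]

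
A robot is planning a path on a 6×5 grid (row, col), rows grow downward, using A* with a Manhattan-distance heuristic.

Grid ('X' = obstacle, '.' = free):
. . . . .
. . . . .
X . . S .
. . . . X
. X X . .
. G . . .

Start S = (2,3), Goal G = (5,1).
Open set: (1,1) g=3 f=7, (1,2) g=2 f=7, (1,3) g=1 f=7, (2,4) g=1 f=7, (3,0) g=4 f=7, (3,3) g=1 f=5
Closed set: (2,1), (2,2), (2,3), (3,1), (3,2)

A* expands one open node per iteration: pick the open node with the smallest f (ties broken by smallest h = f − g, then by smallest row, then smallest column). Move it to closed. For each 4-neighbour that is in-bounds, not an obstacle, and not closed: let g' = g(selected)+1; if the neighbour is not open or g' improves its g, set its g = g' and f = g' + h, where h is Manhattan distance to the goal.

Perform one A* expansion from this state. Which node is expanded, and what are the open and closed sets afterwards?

step 1: expand (3,3) (f=5, h=4) → closed; open now [(1,1) g=3 f=7, (1,2) g=2 f=7, (1,3) g=1 f=7, (2,4) g=1 f=7, (3,0) g=4 f=7, (4,3) g=2 f=5]

expanded=(3,3); open=[(1,1) g=3 f=7, (1,2) g=2 f=7, (1,3) g=1 f=7, (2,4) g=1 f=7, (3,0) g=4 f=7, (4,3) g=2 f=5]; closed=[(2,1), (2,2), (2,3), (3,1), (3,2), (3,3)]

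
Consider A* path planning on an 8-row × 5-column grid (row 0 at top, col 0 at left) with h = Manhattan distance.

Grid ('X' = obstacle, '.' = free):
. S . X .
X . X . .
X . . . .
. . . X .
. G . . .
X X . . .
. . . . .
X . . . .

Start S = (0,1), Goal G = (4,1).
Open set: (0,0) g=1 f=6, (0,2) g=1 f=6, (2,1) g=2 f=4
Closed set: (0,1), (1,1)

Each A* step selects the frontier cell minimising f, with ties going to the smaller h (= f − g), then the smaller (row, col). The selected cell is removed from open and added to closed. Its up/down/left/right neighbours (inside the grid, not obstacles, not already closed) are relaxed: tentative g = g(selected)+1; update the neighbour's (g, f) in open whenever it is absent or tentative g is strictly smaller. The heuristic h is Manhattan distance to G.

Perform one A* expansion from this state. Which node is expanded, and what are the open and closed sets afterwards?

expanded=(2,1); open=[(0,0) g=1 f=6, (0,2) g=1 f=6, (2,2) g=3 f=6, (3,1) g=3 f=4]; closed=[(0,1), (1,1), (2,1)]

step 1: expand (2,1) (f=4, h=2) → closed; open now [(0,0) g=1 f=6, (0,2) g=1 f=6, (2,2) g=3 f=6, (3,1) g=3 f=4]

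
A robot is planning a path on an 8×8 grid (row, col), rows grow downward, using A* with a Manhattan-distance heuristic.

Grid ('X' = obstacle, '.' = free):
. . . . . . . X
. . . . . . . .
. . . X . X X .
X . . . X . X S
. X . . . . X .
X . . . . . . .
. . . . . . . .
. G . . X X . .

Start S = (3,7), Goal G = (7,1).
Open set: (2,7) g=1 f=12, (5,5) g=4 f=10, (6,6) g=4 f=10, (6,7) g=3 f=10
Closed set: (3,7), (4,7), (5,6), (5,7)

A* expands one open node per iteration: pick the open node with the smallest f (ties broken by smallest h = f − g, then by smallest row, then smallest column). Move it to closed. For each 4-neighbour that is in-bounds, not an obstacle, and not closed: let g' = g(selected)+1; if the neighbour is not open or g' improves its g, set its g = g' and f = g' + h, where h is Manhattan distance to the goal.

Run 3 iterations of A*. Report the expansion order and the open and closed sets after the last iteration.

order=[(5,5) → (5,4) → (5,3)]; open=[(2,7) g=1 f=12, (4,3) g=7 f=12, (4,4) g=6 f=12, (4,5) g=5 f=12, (5,2) g=7 f=10, (6,3) g=7 f=10, (6,4) g=6 f=10, (6,5) g=5 f=10, (6,6) g=4 f=10, (6,7) g=3 f=10]; closed=[(3,7), (4,7), (5,3), (5,4), (5,5), (5,6), (5,7)]

step 1: expand (5,5) (f=10, h=6) → closed; open now [(2,7) g=1 f=12, (4,5) g=5 f=12, (5,4) g=5 f=10, (6,5) g=5 f=10, (6,6) g=4 f=10, (6,7) g=3 f=10]
step 2: expand (5,4) (f=10, h=5) → closed; open now [(2,7) g=1 f=12, (4,4) g=6 f=12, (4,5) g=5 f=12, (5,3) g=6 f=10, (6,4) g=6 f=10, (6,5) g=5 f=10, (6,6) g=4 f=10, (6,7) g=3 f=10]
step 3: expand (5,3) (f=10, h=4) → closed; open now [(2,7) g=1 f=12, (4,3) g=7 f=12, (4,4) g=6 f=12, (4,5) g=5 f=12, (5,2) g=7 f=10, (6,3) g=7 f=10, (6,4) g=6 f=10, (6,5) g=5 f=10, (6,6) g=4 f=10, (6,7) g=3 f=10]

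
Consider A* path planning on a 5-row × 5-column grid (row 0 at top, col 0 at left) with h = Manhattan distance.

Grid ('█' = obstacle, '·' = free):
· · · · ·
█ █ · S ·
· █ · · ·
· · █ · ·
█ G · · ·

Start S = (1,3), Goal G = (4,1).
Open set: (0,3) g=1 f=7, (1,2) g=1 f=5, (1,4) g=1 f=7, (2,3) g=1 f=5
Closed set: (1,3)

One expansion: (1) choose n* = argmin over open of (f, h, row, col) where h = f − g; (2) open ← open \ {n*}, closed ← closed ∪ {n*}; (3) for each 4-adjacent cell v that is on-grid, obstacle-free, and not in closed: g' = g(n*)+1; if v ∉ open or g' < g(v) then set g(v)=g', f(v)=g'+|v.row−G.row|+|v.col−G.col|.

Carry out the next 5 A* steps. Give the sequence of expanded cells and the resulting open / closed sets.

order=[(1,2) → (2,2) → (2,3) → (3,3) → (4,3)]; open=[(0,2) g=2 f=7, (0,3) g=1 f=7, (1,4) g=1 f=7, (2,4) g=2 f=7, (3,4) g=3 f=7, (4,2) g=4 f=5, (4,4) g=4 f=7]; closed=[(1,2), (1,3), (2,2), (2,3), (3,3), (4,3)]

step 1: expand (1,2) (f=5, h=4) → closed; open now [(0,2) g=2 f=7, (0,3) g=1 f=7, (1,4) g=1 f=7, (2,2) g=2 f=5, (2,3) g=1 f=5]
step 2: expand (2,2) (f=5, h=3) → closed; open now [(0,2) g=2 f=7, (0,3) g=1 f=7, (1,4) g=1 f=7, (2,3) g=1 f=5]
step 3: expand (2,3) (f=5, h=4) → closed; open now [(0,2) g=2 f=7, (0,3) g=1 f=7, (1,4) g=1 f=7, (2,4) g=2 f=7, (3,3) g=2 f=5]
step 4: expand (3,3) (f=5, h=3) → closed; open now [(0,2) g=2 f=7, (0,3) g=1 f=7, (1,4) g=1 f=7, (2,4) g=2 f=7, (3,4) g=3 f=7, (4,3) g=3 f=5]
step 5: expand (4,3) (f=5, h=2) → closed; open now [(0,2) g=2 f=7, (0,3) g=1 f=7, (1,4) g=1 f=7, (2,4) g=2 f=7, (3,4) g=3 f=7, (4,2) g=4 f=5, (4,4) g=4 f=7]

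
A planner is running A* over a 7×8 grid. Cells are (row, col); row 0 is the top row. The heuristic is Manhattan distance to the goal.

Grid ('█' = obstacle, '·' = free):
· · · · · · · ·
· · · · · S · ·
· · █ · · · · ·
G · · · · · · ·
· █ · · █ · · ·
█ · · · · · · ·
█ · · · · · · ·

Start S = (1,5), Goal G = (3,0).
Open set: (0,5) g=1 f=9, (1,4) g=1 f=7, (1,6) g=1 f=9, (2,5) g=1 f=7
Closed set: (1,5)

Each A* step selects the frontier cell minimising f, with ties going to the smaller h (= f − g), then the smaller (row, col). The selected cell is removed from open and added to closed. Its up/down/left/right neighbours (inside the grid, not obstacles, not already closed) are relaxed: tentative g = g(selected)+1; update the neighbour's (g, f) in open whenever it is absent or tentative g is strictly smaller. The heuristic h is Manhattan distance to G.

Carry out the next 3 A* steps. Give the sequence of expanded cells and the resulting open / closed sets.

order=[(1,4) → (1,3) → (1,2)]; open=[(0,2) g=4 f=9, (0,3) g=3 f=9, (0,4) g=2 f=9, (0,5) g=1 f=9, (1,1) g=4 f=7, (1,6) g=1 f=9, (2,3) g=3 f=7, (2,4) g=2 f=7, (2,5) g=1 f=7]; closed=[(1,2), (1,3), (1,4), (1,5)]

step 1: expand (1,4) (f=7, h=6) → closed; open now [(0,4) g=2 f=9, (0,5) g=1 f=9, (1,3) g=2 f=7, (1,6) g=1 f=9, (2,4) g=2 f=7, (2,5) g=1 f=7]
step 2: expand (1,3) (f=7, h=5) → closed; open now [(0,3) g=3 f=9, (0,4) g=2 f=9, (0,5) g=1 f=9, (1,2) g=3 f=7, (1,6) g=1 f=9, (2,3) g=3 f=7, (2,4) g=2 f=7, (2,5) g=1 f=7]
step 3: expand (1,2) (f=7, h=4) → closed; open now [(0,2) g=4 f=9, (0,3) g=3 f=9, (0,4) g=2 f=9, (0,5) g=1 f=9, (1,1) g=4 f=7, (1,6) g=1 f=9, (2,3) g=3 f=7, (2,4) g=2 f=7, (2,5) g=1 f=7]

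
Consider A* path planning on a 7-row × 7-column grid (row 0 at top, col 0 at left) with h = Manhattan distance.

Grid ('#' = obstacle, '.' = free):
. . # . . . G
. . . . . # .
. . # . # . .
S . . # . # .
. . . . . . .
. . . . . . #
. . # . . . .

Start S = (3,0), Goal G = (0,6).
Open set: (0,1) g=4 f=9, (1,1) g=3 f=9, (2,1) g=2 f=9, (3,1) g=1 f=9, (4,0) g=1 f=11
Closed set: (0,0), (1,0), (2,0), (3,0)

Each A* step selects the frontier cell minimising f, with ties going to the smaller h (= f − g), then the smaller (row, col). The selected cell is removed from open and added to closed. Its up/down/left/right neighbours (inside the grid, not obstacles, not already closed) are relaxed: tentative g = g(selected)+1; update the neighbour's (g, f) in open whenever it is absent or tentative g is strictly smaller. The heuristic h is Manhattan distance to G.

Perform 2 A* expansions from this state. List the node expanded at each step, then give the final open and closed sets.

step 1: expand (0,1) (f=9, h=5) → closed; open now [(1,1) g=3 f=9, (2,1) g=2 f=9, (3,1) g=1 f=9, (4,0) g=1 f=11]
step 2: expand (1,1) (f=9, h=6) → closed; open now [(1,2) g=4 f=9, (2,1) g=2 f=9, (3,1) g=1 f=9, (4,0) g=1 f=11]

order=[(0,1) → (1,1)]; open=[(1,2) g=4 f=9, (2,1) g=2 f=9, (3,1) g=1 f=9, (4,0) g=1 f=11]; closed=[(0,0), (0,1), (1,0), (1,1), (2,0), (3,0)]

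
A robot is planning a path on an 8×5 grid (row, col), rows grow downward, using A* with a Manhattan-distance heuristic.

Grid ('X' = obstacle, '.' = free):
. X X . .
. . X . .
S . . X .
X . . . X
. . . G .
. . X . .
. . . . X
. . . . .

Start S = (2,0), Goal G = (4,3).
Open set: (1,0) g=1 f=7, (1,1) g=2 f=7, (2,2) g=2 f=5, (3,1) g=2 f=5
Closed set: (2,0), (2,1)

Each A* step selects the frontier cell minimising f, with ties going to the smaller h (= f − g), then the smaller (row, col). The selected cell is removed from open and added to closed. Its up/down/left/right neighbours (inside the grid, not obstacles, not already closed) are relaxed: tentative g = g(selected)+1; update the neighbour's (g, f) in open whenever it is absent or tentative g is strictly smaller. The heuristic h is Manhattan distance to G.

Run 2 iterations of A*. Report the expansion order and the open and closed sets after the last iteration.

step 1: expand (2,2) (f=5, h=3) → closed; open now [(1,0) g=1 f=7, (1,1) g=2 f=7, (3,1) g=2 f=5, (3,2) g=3 f=5]
step 2: expand (3,2) (f=5, h=2) → closed; open now [(1,0) g=1 f=7, (1,1) g=2 f=7, (3,1) g=2 f=5, (3,3) g=4 f=5, (4,2) g=4 f=5]

order=[(2,2) → (3,2)]; open=[(1,0) g=1 f=7, (1,1) g=2 f=7, (3,1) g=2 f=5, (3,3) g=4 f=5, (4,2) g=4 f=5]; closed=[(2,0), (2,1), (2,2), (3,2)]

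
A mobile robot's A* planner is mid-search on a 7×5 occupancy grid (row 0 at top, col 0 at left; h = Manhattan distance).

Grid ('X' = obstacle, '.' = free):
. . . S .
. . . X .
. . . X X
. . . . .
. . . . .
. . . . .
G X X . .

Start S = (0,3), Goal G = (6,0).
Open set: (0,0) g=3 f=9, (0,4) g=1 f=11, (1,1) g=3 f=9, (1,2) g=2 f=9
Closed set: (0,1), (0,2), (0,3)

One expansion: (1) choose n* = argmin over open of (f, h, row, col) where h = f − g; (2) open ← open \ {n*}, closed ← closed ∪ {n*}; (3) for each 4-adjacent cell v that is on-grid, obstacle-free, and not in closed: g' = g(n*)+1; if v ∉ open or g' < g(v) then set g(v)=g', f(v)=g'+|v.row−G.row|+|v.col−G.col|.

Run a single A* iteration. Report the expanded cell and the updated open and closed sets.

expanded=(0,0); open=[(0,4) g=1 f=11, (1,0) g=4 f=9, (1,1) g=3 f=9, (1,2) g=2 f=9]; closed=[(0,0), (0,1), (0,2), (0,3)]

step 1: expand (0,0) (f=9, h=6) → closed; open now [(0,4) g=1 f=11, (1,0) g=4 f=9, (1,1) g=3 f=9, (1,2) g=2 f=9]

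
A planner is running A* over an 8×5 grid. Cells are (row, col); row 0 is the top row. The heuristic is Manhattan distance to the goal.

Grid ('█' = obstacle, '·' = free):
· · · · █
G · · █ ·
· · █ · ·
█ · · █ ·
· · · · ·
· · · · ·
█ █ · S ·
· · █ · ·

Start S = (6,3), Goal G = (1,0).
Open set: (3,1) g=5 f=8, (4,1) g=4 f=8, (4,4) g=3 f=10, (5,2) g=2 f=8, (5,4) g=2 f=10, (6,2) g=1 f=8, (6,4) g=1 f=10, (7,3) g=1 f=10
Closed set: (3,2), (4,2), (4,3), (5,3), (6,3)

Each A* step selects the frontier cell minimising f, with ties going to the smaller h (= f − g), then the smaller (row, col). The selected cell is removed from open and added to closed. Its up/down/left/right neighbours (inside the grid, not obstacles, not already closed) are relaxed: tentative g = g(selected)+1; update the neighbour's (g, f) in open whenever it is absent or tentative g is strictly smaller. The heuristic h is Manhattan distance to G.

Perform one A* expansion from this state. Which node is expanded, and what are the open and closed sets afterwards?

step 1: expand (3,1) (f=8, h=3) → closed; open now [(2,1) g=6 f=8, (4,1) g=4 f=8, (4,4) g=3 f=10, (5,2) g=2 f=8, (5,4) g=2 f=10, (6,2) g=1 f=8, (6,4) g=1 f=10, (7,3) g=1 f=10]

expanded=(3,1); open=[(2,1) g=6 f=8, (4,1) g=4 f=8, (4,4) g=3 f=10, (5,2) g=2 f=8, (5,4) g=2 f=10, (6,2) g=1 f=8, (6,4) g=1 f=10, (7,3) g=1 f=10]; closed=[(3,1), (3,2), (4,2), (4,3), (5,3), (6,3)]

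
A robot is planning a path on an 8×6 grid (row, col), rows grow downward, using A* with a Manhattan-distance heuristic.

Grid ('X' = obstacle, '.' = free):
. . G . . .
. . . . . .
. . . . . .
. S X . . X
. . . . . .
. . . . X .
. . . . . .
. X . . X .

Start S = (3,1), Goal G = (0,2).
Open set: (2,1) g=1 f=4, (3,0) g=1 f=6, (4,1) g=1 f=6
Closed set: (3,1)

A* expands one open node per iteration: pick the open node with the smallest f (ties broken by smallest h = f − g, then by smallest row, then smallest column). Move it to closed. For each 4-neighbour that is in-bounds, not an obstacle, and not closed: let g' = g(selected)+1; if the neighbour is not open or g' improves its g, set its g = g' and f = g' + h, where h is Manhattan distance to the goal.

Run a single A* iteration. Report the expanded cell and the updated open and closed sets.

expanded=(2,1); open=[(1,1) g=2 f=4, (2,0) g=2 f=6, (2,2) g=2 f=4, (3,0) g=1 f=6, (4,1) g=1 f=6]; closed=[(2,1), (3,1)]

step 1: expand (2,1) (f=4, h=3) → closed; open now [(1,1) g=2 f=4, (2,0) g=2 f=6, (2,2) g=2 f=4, (3,0) g=1 f=6, (4,1) g=1 f=6]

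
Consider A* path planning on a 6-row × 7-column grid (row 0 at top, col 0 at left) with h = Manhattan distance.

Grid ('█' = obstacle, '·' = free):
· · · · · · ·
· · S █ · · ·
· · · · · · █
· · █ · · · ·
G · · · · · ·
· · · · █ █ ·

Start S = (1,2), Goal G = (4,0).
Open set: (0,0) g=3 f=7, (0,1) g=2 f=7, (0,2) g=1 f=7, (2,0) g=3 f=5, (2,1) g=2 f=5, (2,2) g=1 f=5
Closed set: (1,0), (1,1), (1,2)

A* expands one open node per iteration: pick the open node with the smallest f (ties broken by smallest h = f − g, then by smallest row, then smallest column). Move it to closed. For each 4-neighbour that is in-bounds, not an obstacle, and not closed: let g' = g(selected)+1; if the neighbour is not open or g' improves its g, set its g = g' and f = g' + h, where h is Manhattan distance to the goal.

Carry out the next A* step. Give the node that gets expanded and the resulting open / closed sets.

expanded=(2,0); open=[(0,0) g=3 f=7, (0,1) g=2 f=7, (0,2) g=1 f=7, (2,1) g=2 f=5, (2,2) g=1 f=5, (3,0) g=4 f=5]; closed=[(1,0), (1,1), (1,2), (2,0)]

step 1: expand (2,0) (f=5, h=2) → closed; open now [(0,0) g=3 f=7, (0,1) g=2 f=7, (0,2) g=1 f=7, (2,1) g=2 f=5, (2,2) g=1 f=5, (3,0) g=4 f=5]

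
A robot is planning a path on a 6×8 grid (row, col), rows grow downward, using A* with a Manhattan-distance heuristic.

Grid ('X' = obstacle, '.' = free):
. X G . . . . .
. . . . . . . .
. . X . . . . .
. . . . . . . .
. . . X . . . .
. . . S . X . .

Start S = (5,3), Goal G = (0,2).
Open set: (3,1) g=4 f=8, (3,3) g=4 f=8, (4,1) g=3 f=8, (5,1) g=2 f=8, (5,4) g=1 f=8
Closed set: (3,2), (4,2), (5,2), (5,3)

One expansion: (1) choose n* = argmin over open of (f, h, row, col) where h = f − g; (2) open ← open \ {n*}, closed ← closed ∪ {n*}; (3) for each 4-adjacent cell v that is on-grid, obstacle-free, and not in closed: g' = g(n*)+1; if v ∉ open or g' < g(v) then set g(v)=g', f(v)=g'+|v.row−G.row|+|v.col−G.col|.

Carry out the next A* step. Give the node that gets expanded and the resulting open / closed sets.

step 1: expand (3,1) (f=8, h=4) → closed; open now [(2,1) g=5 f=8, (3,0) g=5 f=10, (3,3) g=4 f=8, (4,1) g=3 f=8, (5,1) g=2 f=8, (5,4) g=1 f=8]

expanded=(3,1); open=[(2,1) g=5 f=8, (3,0) g=5 f=10, (3,3) g=4 f=8, (4,1) g=3 f=8, (5,1) g=2 f=8, (5,4) g=1 f=8]; closed=[(3,1), (3,2), (4,2), (5,2), (5,3)]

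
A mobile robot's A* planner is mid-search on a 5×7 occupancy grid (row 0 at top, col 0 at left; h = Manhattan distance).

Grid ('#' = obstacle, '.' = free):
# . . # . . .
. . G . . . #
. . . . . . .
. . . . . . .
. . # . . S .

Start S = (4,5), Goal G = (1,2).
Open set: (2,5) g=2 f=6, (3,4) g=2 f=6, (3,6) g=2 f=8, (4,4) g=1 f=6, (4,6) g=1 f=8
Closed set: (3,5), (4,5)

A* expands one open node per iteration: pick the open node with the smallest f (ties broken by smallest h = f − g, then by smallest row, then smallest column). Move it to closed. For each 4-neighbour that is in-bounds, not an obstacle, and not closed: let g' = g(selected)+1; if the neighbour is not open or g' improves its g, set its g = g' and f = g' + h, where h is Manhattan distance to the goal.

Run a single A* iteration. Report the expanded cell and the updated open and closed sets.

step 1: expand (2,5) (f=6, h=4) → closed; open now [(1,5) g=3 f=6, (2,4) g=3 f=6, (2,6) g=3 f=8, (3,4) g=2 f=6, (3,6) g=2 f=8, (4,4) g=1 f=6, (4,6) g=1 f=8]

expanded=(2,5); open=[(1,5) g=3 f=6, (2,4) g=3 f=6, (2,6) g=3 f=8, (3,4) g=2 f=6, (3,6) g=2 f=8, (4,4) g=1 f=6, (4,6) g=1 f=8]; closed=[(2,5), (3,5), (4,5)]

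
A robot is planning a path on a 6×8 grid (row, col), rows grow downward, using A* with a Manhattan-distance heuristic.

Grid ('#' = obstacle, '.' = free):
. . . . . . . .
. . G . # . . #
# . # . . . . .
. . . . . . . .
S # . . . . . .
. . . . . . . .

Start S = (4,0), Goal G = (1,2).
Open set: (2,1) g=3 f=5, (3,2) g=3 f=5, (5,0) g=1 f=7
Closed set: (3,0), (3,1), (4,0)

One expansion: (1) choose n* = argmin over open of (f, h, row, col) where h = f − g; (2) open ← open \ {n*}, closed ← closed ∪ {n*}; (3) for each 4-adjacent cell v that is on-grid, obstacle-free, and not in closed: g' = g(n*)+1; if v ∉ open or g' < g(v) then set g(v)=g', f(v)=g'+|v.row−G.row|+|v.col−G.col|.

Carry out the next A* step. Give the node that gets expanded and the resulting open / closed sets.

expanded=(2,1); open=[(1,1) g=4 f=5, (3,2) g=3 f=5, (5,0) g=1 f=7]; closed=[(2,1), (3,0), (3,1), (4,0)]

step 1: expand (2,1) (f=5, h=2) → closed; open now [(1,1) g=4 f=5, (3,2) g=3 f=5, (5,0) g=1 f=7]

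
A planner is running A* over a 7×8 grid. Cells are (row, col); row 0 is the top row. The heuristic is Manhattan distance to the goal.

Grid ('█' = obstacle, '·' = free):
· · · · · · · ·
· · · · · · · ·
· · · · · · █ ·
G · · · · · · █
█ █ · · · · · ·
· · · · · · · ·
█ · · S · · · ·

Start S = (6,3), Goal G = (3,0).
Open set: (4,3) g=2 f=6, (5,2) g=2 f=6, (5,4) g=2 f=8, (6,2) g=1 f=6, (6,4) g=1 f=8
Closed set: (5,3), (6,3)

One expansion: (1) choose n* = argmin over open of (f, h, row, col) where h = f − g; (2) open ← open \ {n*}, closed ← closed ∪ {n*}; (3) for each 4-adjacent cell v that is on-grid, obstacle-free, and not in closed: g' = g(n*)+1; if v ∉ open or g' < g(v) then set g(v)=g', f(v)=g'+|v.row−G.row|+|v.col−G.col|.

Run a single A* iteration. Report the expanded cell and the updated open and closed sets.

expanded=(4,3); open=[(3,3) g=3 f=6, (4,2) g=3 f=6, (4,4) g=3 f=8, (5,2) g=2 f=6, (5,4) g=2 f=8, (6,2) g=1 f=6, (6,4) g=1 f=8]; closed=[(4,3), (5,3), (6,3)]

step 1: expand (4,3) (f=6, h=4) → closed; open now [(3,3) g=3 f=6, (4,2) g=3 f=6, (4,4) g=3 f=8, (5,2) g=2 f=6, (5,4) g=2 f=8, (6,2) g=1 f=6, (6,4) g=1 f=8]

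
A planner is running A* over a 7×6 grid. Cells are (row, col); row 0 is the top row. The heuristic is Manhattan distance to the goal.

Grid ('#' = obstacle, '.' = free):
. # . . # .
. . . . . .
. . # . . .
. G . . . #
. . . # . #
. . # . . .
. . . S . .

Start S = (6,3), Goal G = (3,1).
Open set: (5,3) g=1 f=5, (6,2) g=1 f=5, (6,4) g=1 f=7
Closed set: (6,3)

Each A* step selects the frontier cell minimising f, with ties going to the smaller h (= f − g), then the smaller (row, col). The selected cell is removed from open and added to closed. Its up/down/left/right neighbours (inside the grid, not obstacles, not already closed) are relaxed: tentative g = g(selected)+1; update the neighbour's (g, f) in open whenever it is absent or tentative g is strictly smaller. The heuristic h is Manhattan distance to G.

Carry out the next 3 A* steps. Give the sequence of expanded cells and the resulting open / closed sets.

step 1: expand (5,3) (f=5, h=4) → closed; open now [(5,4) g=2 f=7, (6,2) g=1 f=5, (6,4) g=1 f=7]
step 2: expand (6,2) (f=5, h=4) → closed; open now [(5,4) g=2 f=7, (6,1) g=2 f=5, (6,4) g=1 f=7]
step 3: expand (6,1) (f=5, h=3) → closed; open now [(5,1) g=3 f=5, (5,4) g=2 f=7, (6,0) g=3 f=7, (6,4) g=1 f=7]

order=[(5,3) → (6,2) → (6,1)]; open=[(5,1) g=3 f=5, (5,4) g=2 f=7, (6,0) g=3 f=7, (6,4) g=1 f=7]; closed=[(5,3), (6,1), (6,2), (6,3)]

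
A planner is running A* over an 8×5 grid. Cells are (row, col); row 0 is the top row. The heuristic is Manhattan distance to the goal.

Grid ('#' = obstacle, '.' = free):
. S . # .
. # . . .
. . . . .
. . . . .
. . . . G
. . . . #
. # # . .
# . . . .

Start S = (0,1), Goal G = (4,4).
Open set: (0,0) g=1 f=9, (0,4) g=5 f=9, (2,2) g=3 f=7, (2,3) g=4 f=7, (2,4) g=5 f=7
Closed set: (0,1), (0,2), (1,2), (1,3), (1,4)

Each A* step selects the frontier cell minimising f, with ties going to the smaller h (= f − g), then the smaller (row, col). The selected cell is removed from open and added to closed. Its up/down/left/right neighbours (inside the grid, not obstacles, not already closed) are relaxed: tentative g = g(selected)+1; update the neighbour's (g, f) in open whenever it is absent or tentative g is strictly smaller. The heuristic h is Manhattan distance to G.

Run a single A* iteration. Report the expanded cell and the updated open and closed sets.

expanded=(2,4); open=[(0,0) g=1 f=9, (0,4) g=5 f=9, (2,2) g=3 f=7, (2,3) g=4 f=7, (3,4) g=6 f=7]; closed=[(0,1), (0,2), (1,2), (1,3), (1,4), (2,4)]

step 1: expand (2,4) (f=7, h=2) → closed; open now [(0,0) g=1 f=9, (0,4) g=5 f=9, (2,2) g=3 f=7, (2,3) g=4 f=7, (3,4) g=6 f=7]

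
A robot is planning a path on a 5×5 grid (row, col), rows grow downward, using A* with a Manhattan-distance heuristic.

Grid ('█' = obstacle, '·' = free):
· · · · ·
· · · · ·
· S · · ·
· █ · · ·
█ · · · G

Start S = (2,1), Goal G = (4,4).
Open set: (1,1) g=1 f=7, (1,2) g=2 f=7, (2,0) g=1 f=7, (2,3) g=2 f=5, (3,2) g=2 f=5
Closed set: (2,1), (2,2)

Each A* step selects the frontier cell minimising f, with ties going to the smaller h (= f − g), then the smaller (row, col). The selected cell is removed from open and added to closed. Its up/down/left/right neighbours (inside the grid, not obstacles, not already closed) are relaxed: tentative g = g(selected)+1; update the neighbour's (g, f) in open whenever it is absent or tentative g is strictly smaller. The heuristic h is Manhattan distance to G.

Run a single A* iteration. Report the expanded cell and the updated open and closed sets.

expanded=(2,3); open=[(1,1) g=1 f=7, (1,2) g=2 f=7, (1,3) g=3 f=7, (2,0) g=1 f=7, (2,4) g=3 f=5, (3,2) g=2 f=5, (3,3) g=3 f=5]; closed=[(2,1), (2,2), (2,3)]

step 1: expand (2,3) (f=5, h=3) → closed; open now [(1,1) g=1 f=7, (1,2) g=2 f=7, (1,3) g=3 f=7, (2,0) g=1 f=7, (2,4) g=3 f=5, (3,2) g=2 f=5, (3,3) g=3 f=5]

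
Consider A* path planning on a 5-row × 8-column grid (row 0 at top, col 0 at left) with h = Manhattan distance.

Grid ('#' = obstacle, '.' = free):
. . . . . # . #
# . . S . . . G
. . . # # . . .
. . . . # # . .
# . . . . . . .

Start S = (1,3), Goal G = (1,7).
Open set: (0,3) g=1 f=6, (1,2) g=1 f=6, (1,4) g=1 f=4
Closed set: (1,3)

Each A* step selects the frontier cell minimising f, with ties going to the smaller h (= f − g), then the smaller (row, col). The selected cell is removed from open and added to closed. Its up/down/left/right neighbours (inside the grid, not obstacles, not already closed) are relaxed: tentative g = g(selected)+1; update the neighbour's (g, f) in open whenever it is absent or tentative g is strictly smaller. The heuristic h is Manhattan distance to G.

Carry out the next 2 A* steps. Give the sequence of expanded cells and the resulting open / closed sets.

order=[(1,4) → (1,5)]; open=[(0,3) g=1 f=6, (0,4) g=2 f=6, (1,2) g=1 f=6, (1,6) g=3 f=4, (2,5) g=3 f=6]; closed=[(1,3), (1,4), (1,5)]

step 1: expand (1,4) (f=4, h=3) → closed; open now [(0,3) g=1 f=6, (0,4) g=2 f=6, (1,2) g=1 f=6, (1,5) g=2 f=4]
step 2: expand (1,5) (f=4, h=2) → closed; open now [(0,3) g=1 f=6, (0,4) g=2 f=6, (1,2) g=1 f=6, (1,6) g=3 f=4, (2,5) g=3 f=6]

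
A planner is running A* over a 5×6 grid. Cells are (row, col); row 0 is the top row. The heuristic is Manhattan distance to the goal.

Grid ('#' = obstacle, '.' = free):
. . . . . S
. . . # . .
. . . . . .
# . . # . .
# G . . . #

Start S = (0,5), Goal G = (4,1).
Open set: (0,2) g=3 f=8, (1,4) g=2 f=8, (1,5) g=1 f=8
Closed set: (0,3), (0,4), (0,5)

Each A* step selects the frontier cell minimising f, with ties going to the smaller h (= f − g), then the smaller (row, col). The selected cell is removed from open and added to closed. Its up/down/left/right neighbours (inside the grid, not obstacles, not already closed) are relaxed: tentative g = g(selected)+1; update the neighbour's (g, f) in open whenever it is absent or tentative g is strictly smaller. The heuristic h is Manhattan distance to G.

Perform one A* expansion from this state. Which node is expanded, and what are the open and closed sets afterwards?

step 1: expand (0,2) (f=8, h=5) → closed; open now [(0,1) g=4 f=8, (1,2) g=4 f=8, (1,4) g=2 f=8, (1,5) g=1 f=8]

expanded=(0,2); open=[(0,1) g=4 f=8, (1,2) g=4 f=8, (1,4) g=2 f=8, (1,5) g=1 f=8]; closed=[(0,2), (0,3), (0,4), (0,5)]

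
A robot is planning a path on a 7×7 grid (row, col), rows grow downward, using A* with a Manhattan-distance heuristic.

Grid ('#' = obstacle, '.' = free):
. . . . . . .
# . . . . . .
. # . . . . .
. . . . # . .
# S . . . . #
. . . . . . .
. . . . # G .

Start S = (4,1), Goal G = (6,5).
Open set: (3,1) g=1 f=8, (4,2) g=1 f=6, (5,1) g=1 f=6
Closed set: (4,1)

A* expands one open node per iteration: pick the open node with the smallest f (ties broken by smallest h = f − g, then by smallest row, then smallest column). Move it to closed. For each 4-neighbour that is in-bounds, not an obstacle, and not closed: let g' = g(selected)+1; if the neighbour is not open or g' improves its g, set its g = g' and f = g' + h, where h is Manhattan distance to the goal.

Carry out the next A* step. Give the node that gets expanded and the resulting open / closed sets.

expanded=(4,2); open=[(3,1) g=1 f=8, (3,2) g=2 f=8, (4,3) g=2 f=6, (5,1) g=1 f=6, (5,2) g=2 f=6]; closed=[(4,1), (4,2)]

step 1: expand (4,2) (f=6, h=5) → closed; open now [(3,1) g=1 f=8, (3,2) g=2 f=8, (4,3) g=2 f=6, (5,1) g=1 f=6, (5,2) g=2 f=6]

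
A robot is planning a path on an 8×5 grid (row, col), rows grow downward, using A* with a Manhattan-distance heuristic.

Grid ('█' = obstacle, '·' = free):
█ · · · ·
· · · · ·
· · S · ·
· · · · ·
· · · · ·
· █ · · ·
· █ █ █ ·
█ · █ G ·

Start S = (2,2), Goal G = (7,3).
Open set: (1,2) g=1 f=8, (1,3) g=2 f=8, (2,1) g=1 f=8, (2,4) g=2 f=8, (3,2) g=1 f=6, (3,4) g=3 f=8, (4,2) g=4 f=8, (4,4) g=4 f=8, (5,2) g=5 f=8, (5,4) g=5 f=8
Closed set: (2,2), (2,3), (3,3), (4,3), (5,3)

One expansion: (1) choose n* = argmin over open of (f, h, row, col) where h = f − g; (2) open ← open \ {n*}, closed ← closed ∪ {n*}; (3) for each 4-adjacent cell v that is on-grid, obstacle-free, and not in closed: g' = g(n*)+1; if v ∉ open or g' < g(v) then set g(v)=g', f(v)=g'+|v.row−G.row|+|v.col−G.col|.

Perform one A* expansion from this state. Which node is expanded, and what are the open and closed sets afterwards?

expanded=(3,2); open=[(1,2) g=1 f=8, (1,3) g=2 f=8, (2,1) g=1 f=8, (2,4) g=2 f=8, (3,1) g=2 f=8, (3,4) g=3 f=8, (4,2) g=2 f=6, (4,4) g=4 f=8, (5,2) g=5 f=8, (5,4) g=5 f=8]; closed=[(2,2), (2,3), (3,2), (3,3), (4,3), (5,3)]

step 1: expand (3,2) (f=6, h=5) → closed; open now [(1,2) g=1 f=8, (1,3) g=2 f=8, (2,1) g=1 f=8, (2,4) g=2 f=8, (3,1) g=2 f=8, (3,4) g=3 f=8, (4,2) g=2 f=6, (4,4) g=4 f=8, (5,2) g=5 f=8, (5,4) g=5 f=8]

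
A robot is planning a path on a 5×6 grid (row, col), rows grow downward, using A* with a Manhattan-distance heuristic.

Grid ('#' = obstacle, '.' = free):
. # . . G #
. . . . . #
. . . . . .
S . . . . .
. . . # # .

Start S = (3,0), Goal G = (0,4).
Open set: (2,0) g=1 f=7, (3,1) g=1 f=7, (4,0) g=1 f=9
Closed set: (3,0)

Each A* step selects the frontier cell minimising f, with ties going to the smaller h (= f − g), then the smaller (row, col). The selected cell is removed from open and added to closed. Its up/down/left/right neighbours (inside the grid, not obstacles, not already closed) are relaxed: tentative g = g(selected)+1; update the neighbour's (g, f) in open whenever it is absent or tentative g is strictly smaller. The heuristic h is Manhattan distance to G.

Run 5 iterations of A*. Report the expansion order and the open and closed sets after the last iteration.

step 1: expand (2,0) (f=7, h=6) → closed; open now [(1,0) g=2 f=7, (2,1) g=2 f=7, (3,1) g=1 f=7, (4,0) g=1 f=9]
step 2: expand (1,0) (f=7, h=5) → closed; open now [(0,0) g=3 f=7, (1,1) g=3 f=7, (2,1) g=2 f=7, (3,1) g=1 f=7, (4,0) g=1 f=9]
step 3: expand (0,0) (f=7, h=4) → closed; open now [(1,1) g=3 f=7, (2,1) g=2 f=7, (3,1) g=1 f=7, (4,0) g=1 f=9]
step 4: expand (1,1) (f=7, h=4) → closed; open now [(1,2) g=4 f=7, (2,1) g=2 f=7, (3,1) g=1 f=7, (4,0) g=1 f=9]
step 5: expand (1,2) (f=7, h=3) → closed; open now [(0,2) g=5 f=7, (1,3) g=5 f=7, (2,1) g=2 f=7, (2,2) g=5 f=9, (3,1) g=1 f=7, (4,0) g=1 f=9]

order=[(2,0) → (1,0) → (0,0) → (1,1) → (1,2)]; open=[(0,2) g=5 f=7, (1,3) g=5 f=7, (2,1) g=2 f=7, (2,2) g=5 f=9, (3,1) g=1 f=7, (4,0) g=1 f=9]; closed=[(0,0), (1,0), (1,1), (1,2), (2,0), (3,0)]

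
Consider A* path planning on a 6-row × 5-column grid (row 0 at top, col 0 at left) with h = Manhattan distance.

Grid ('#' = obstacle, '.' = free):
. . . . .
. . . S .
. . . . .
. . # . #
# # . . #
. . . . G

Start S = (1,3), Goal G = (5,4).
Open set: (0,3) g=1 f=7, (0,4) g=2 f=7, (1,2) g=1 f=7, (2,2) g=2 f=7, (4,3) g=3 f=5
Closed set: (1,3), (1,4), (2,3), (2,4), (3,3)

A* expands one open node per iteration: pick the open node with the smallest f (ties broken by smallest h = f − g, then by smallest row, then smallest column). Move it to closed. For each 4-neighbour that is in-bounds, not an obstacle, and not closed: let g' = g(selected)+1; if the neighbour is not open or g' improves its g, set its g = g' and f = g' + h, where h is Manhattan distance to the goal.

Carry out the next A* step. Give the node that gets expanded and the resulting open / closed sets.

step 1: expand (4,3) (f=5, h=2) → closed; open now [(0,3) g=1 f=7, (0,4) g=2 f=7, (1,2) g=1 f=7, (2,2) g=2 f=7, (4,2) g=4 f=7, (5,3) g=4 f=5]

expanded=(4,3); open=[(0,3) g=1 f=7, (0,4) g=2 f=7, (1,2) g=1 f=7, (2,2) g=2 f=7, (4,2) g=4 f=7, (5,3) g=4 f=5]; closed=[(1,3), (1,4), (2,3), (2,4), (3,3), (4,3)]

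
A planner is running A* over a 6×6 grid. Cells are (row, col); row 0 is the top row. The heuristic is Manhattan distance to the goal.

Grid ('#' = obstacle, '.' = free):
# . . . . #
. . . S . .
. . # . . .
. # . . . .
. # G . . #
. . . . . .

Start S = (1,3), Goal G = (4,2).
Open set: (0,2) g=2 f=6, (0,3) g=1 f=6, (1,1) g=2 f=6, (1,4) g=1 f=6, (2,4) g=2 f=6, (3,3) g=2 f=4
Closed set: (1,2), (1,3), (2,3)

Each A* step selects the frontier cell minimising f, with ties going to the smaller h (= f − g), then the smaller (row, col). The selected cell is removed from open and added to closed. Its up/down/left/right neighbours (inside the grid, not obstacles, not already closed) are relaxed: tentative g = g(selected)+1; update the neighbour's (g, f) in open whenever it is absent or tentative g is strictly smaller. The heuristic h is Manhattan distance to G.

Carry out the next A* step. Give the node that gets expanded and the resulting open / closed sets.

step 1: expand (3,3) (f=4, h=2) → closed; open now [(0,2) g=2 f=6, (0,3) g=1 f=6, (1,1) g=2 f=6, (1,4) g=1 f=6, (2,4) g=2 f=6, (3,2) g=3 f=4, (3,4) g=3 f=6, (4,3) g=3 f=4]

expanded=(3,3); open=[(0,2) g=2 f=6, (0,3) g=1 f=6, (1,1) g=2 f=6, (1,4) g=1 f=6, (2,4) g=2 f=6, (3,2) g=3 f=4, (3,4) g=3 f=6, (4,3) g=3 f=4]; closed=[(1,2), (1,3), (2,3), (3,3)]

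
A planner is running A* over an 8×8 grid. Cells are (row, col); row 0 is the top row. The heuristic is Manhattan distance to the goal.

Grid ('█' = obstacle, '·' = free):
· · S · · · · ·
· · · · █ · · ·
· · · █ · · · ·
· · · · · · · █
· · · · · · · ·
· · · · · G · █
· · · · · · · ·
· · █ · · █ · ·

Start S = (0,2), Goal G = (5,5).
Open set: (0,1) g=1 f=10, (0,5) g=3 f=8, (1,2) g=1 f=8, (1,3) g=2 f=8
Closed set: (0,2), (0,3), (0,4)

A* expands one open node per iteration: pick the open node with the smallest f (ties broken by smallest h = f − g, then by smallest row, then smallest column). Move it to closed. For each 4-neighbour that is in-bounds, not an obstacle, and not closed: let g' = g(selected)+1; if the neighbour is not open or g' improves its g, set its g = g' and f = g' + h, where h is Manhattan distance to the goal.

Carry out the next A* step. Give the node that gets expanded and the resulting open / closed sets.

expanded=(0,5); open=[(0,1) g=1 f=10, (0,6) g=4 f=10, (1,2) g=1 f=8, (1,3) g=2 f=8, (1,5) g=4 f=8]; closed=[(0,2), (0,3), (0,4), (0,5)]

step 1: expand (0,5) (f=8, h=5) → closed; open now [(0,1) g=1 f=10, (0,6) g=4 f=10, (1,2) g=1 f=8, (1,3) g=2 f=8, (1,5) g=4 f=8]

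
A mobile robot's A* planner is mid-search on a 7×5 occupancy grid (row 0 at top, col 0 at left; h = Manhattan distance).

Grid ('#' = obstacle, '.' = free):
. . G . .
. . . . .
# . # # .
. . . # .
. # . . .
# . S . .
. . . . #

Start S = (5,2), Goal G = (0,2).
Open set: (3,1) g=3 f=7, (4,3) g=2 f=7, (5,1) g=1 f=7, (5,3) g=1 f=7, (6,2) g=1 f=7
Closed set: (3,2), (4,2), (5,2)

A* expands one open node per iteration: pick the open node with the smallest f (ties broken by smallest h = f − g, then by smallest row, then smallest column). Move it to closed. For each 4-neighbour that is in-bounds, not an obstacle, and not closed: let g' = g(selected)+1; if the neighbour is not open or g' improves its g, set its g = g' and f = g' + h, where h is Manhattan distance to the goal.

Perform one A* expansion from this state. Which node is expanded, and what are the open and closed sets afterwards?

step 1: expand (3,1) (f=7, h=4) → closed; open now [(2,1) g=4 f=7, (3,0) g=4 f=9, (4,3) g=2 f=7, (5,1) g=1 f=7, (5,3) g=1 f=7, (6,2) g=1 f=7]

expanded=(3,1); open=[(2,1) g=4 f=7, (3,0) g=4 f=9, (4,3) g=2 f=7, (5,1) g=1 f=7, (5,3) g=1 f=7, (6,2) g=1 f=7]; closed=[(3,1), (3,2), (4,2), (5,2)]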